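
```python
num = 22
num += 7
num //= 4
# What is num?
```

Trace (tracking num):
num = 22  # -> num = 22
num += 7  # -> num = 29
num //= 4  # -> num = 7

Answer: 7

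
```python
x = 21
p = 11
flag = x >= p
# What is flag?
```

Answer: True

Derivation:
Trace (tracking flag):
x = 21  # -> x = 21
p = 11  # -> p = 11
flag = x >= p  # -> flag = True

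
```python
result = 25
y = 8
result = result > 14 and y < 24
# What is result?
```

Answer: True

Derivation:
Trace (tracking result):
result = 25  # -> result = 25
y = 8  # -> y = 8
result = result > 14 and y < 24  # -> result = True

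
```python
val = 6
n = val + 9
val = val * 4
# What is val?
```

Trace (tracking val):
val = 6  # -> val = 6
n = val + 9  # -> n = 15
val = val * 4  # -> val = 24

Answer: 24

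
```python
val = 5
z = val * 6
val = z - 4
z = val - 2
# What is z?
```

Trace (tracking z):
val = 5  # -> val = 5
z = val * 6  # -> z = 30
val = z - 4  # -> val = 26
z = val - 2  # -> z = 24

Answer: 24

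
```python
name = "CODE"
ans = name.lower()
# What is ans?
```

Trace (tracking ans):
name = 'CODE'  # -> name = 'CODE'
ans = name.lower()  # -> ans = 'code'

Answer: 'code'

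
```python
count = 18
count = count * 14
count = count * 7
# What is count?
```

Answer: 1764

Derivation:
Trace (tracking count):
count = 18  # -> count = 18
count = count * 14  # -> count = 252
count = count * 7  # -> count = 1764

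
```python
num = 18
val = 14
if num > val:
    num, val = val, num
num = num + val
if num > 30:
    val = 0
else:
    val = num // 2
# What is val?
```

Trace (tracking val):
num = 18  # -> num = 18
val = 14  # -> val = 14
if num > val:  # condition is True
    num, val = (val, num)  # -> num = 14, val = 18
num = num + val  # -> num = 32
if num > 30:  # condition is True
    val = 0  # -> val = 0

Answer: 0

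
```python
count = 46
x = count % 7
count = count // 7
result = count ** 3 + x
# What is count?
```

Trace (tracking count):
count = 46  # -> count = 46
x = count % 7  # -> x = 4
count = count // 7  # -> count = 6
result = count ** 3 + x  # -> result = 220

Answer: 6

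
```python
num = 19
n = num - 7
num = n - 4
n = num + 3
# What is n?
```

Answer: 11

Derivation:
Trace (tracking n):
num = 19  # -> num = 19
n = num - 7  # -> n = 12
num = n - 4  # -> num = 8
n = num + 3  # -> n = 11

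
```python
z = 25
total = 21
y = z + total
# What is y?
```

Answer: 46

Derivation:
Trace (tracking y):
z = 25  # -> z = 25
total = 21  # -> total = 21
y = z + total  # -> y = 46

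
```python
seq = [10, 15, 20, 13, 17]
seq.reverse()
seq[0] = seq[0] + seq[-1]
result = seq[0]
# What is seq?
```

Trace (tracking seq):
seq = [10, 15, 20, 13, 17]  # -> seq = [10, 15, 20, 13, 17]
seq.reverse()  # -> seq = [17, 13, 20, 15, 10]
seq[0] = seq[0] + seq[-1]  # -> seq = [27, 13, 20, 15, 10]
result = seq[0]  # -> result = 27

Answer: [27, 13, 20, 15, 10]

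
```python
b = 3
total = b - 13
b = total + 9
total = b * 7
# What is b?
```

Answer: -1

Derivation:
Trace (tracking b):
b = 3  # -> b = 3
total = b - 13  # -> total = -10
b = total + 9  # -> b = -1
total = b * 7  # -> total = -7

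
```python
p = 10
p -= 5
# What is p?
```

Answer: 5

Derivation:
Trace (tracking p):
p = 10  # -> p = 10
p -= 5  # -> p = 5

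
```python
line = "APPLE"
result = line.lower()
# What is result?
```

Trace (tracking result):
line = 'APPLE'  # -> line = 'APPLE'
result = line.lower()  # -> result = 'apple'

Answer: 'apple'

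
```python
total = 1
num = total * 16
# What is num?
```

Answer: 16

Derivation:
Trace (tracking num):
total = 1  # -> total = 1
num = total * 16  # -> num = 16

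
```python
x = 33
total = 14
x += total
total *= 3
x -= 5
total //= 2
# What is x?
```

Answer: 42

Derivation:
Trace (tracking x):
x = 33  # -> x = 33
total = 14  # -> total = 14
x += total  # -> x = 47
total *= 3  # -> total = 42
x -= 5  # -> x = 42
total //= 2  # -> total = 21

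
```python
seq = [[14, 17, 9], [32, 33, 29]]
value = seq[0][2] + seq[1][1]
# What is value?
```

Answer: 42

Derivation:
Trace (tracking value):
seq = [[14, 17, 9], [32, 33, 29]]  # -> seq = [[14, 17, 9], [32, 33, 29]]
value = seq[0][2] + seq[1][1]  # -> value = 42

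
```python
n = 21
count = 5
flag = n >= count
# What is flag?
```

Trace (tracking flag):
n = 21  # -> n = 21
count = 5  # -> count = 5
flag = n >= count  # -> flag = True

Answer: True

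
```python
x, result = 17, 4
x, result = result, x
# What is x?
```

Answer: 4

Derivation:
Trace (tracking x):
x, result = (17, 4)  # -> x = 17, result = 4
x, result = (result, x)  # -> x = 4, result = 17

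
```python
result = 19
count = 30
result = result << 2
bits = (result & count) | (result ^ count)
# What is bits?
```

Answer: 94

Derivation:
Trace (tracking bits):
result = 19  # -> result = 19
count = 30  # -> count = 30
result = result << 2  # -> result = 76
bits = result & count | result ^ count  # -> bits = 94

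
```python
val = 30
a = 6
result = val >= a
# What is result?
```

Answer: True

Derivation:
Trace (tracking result):
val = 30  # -> val = 30
a = 6  # -> a = 6
result = val >= a  # -> result = True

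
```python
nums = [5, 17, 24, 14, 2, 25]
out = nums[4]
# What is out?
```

Answer: 2

Derivation:
Trace (tracking out):
nums = [5, 17, 24, 14, 2, 25]  # -> nums = [5, 17, 24, 14, 2, 25]
out = nums[4]  # -> out = 2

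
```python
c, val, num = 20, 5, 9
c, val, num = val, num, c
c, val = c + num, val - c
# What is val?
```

Trace (tracking val):
c, val, num = (20, 5, 9)  # -> c = 20, val = 5, num = 9
c, val, num = (val, num, c)  # -> c = 5, val = 9, num = 20
c, val = (c + num, val - c)  # -> c = 25, val = 4

Answer: 4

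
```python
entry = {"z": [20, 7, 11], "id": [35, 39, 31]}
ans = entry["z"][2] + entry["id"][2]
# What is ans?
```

Trace (tracking ans):
entry = {'z': [20, 7, 11], 'id': [35, 39, 31]}  # -> entry = {'z': [20, 7, 11], 'id': [35, 39, 31]}
ans = entry['z'][2] + entry['id'][2]  # -> ans = 42

Answer: 42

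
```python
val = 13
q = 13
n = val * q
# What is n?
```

Trace (tracking n):
val = 13  # -> val = 13
q = 13  # -> q = 13
n = val * q  # -> n = 169

Answer: 169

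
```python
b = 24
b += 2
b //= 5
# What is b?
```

Answer: 5

Derivation:
Trace (tracking b):
b = 24  # -> b = 24
b += 2  # -> b = 26
b //= 5  # -> b = 5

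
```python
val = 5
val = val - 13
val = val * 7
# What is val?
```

Answer: -56

Derivation:
Trace (tracking val):
val = 5  # -> val = 5
val = val - 13  # -> val = -8
val = val * 7  # -> val = -56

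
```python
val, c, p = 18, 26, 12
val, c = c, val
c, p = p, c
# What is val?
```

Trace (tracking val):
val, c, p = (18, 26, 12)  # -> val = 18, c = 26, p = 12
val, c = (c, val)  # -> val = 26, c = 18
c, p = (p, c)  # -> c = 12, p = 18

Answer: 26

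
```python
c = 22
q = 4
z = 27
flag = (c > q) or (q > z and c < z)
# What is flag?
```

Answer: True

Derivation:
Trace (tracking flag):
c = 22  # -> c = 22
q = 4  # -> q = 4
z = 27  # -> z = 27
flag = c > q or (q > z and c < z)  # -> flag = True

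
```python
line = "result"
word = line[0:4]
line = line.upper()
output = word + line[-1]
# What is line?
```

Answer: 'RESULT'

Derivation:
Trace (tracking line):
line = 'result'  # -> line = 'result'
word = line[0:4]  # -> word = 'resu'
line = line.upper()  # -> line = 'RESULT'
output = word + line[-1]  # -> output = 'resuT'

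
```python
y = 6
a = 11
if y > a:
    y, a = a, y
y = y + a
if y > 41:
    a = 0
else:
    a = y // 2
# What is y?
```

Answer: 17

Derivation:
Trace (tracking y):
y = 6  # -> y = 6
a = 11  # -> a = 11
if y > a:  # condition is False
y = y + a  # -> y = 17
if y > 41:  # condition is False
else:
    a = y // 2  # -> a = 8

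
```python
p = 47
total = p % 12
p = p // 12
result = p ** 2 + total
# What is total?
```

Trace (tracking total):
p = 47  # -> p = 47
total = p % 12  # -> total = 11
p = p // 12  # -> p = 3
result = p ** 2 + total  # -> result = 20

Answer: 11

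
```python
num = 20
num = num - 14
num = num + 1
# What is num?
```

Trace (tracking num):
num = 20  # -> num = 20
num = num - 14  # -> num = 6
num = num + 1  # -> num = 7

Answer: 7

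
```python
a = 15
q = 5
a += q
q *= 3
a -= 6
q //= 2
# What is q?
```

Answer: 7

Derivation:
Trace (tracking q):
a = 15  # -> a = 15
q = 5  # -> q = 5
a += q  # -> a = 20
q *= 3  # -> q = 15
a -= 6  # -> a = 14
q //= 2  # -> q = 7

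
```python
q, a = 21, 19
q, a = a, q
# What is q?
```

Trace (tracking q):
q, a = (21, 19)  # -> q = 21, a = 19
q, a = (a, q)  # -> q = 19, a = 21

Answer: 19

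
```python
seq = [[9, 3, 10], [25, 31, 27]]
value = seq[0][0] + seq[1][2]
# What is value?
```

Trace (tracking value):
seq = [[9, 3, 10], [25, 31, 27]]  # -> seq = [[9, 3, 10], [25, 31, 27]]
value = seq[0][0] + seq[1][2]  # -> value = 36

Answer: 36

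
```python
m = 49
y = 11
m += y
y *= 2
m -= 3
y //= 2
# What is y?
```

Trace (tracking y):
m = 49  # -> m = 49
y = 11  # -> y = 11
m += y  # -> m = 60
y *= 2  # -> y = 22
m -= 3  # -> m = 57
y //= 2  # -> y = 11

Answer: 11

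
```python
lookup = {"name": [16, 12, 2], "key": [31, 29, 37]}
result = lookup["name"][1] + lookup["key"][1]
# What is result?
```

Trace (tracking result):
lookup = {'name': [16, 12, 2], 'key': [31, 29, 37]}  # -> lookup = {'name': [16, 12, 2], 'key': [31, 29, 37]}
result = lookup['name'][1] + lookup['key'][1]  # -> result = 41

Answer: 41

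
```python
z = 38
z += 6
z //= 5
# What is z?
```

Answer: 8

Derivation:
Trace (tracking z):
z = 38  # -> z = 38
z += 6  # -> z = 44
z //= 5  # -> z = 8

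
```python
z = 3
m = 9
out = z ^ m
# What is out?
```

Answer: 10

Derivation:
Trace (tracking out):
z = 3  # -> z = 3
m = 9  # -> m = 9
out = z ^ m  # -> out = 10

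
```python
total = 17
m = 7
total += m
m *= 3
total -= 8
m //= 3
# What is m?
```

Answer: 7

Derivation:
Trace (tracking m):
total = 17  # -> total = 17
m = 7  # -> m = 7
total += m  # -> total = 24
m *= 3  # -> m = 21
total -= 8  # -> total = 16
m //= 3  # -> m = 7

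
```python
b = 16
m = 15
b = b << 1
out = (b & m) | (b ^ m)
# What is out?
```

Answer: 47

Derivation:
Trace (tracking out):
b = 16  # -> b = 16
m = 15  # -> m = 15
b = b << 1  # -> b = 32
out = b & m | b ^ m  # -> out = 47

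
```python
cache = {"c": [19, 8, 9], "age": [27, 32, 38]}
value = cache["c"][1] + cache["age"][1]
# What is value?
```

Answer: 40

Derivation:
Trace (tracking value):
cache = {'c': [19, 8, 9], 'age': [27, 32, 38]}  # -> cache = {'c': [19, 8, 9], 'age': [27, 32, 38]}
value = cache['c'][1] + cache['age'][1]  # -> value = 40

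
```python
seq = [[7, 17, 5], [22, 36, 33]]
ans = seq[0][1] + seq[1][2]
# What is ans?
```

Trace (tracking ans):
seq = [[7, 17, 5], [22, 36, 33]]  # -> seq = [[7, 17, 5], [22, 36, 33]]
ans = seq[0][1] + seq[1][2]  # -> ans = 50

Answer: 50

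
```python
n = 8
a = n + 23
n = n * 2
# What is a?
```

Answer: 31

Derivation:
Trace (tracking a):
n = 8  # -> n = 8
a = n + 23  # -> a = 31
n = n * 2  # -> n = 16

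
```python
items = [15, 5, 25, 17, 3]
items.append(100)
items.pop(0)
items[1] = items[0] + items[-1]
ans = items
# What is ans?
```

Answer: [5, 105, 17, 3, 100]

Derivation:
Trace (tracking ans):
items = [15, 5, 25, 17, 3]  # -> items = [15, 5, 25, 17, 3]
items.append(100)  # -> items = [15, 5, 25, 17, 3, 100]
items.pop(0)  # -> items = [5, 25, 17, 3, 100]
items[1] = items[0] + items[-1]  # -> items = [5, 105, 17, 3, 100]
ans = items  # -> ans = [5, 105, 17, 3, 100]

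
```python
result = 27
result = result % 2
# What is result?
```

Trace (tracking result):
result = 27  # -> result = 27
result = result % 2  # -> result = 1

Answer: 1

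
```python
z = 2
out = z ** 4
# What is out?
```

Answer: 16

Derivation:
Trace (tracking out):
z = 2  # -> z = 2
out = z ** 4  # -> out = 16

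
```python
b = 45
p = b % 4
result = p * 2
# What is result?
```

Trace (tracking result):
b = 45  # -> b = 45
p = b % 4  # -> p = 1
result = p * 2  # -> result = 2

Answer: 2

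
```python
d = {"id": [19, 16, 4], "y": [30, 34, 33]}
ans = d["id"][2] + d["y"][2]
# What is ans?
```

Trace (tracking ans):
d = {'id': [19, 16, 4], 'y': [30, 34, 33]}  # -> d = {'id': [19, 16, 4], 'y': [30, 34, 33]}
ans = d['id'][2] + d['y'][2]  # -> ans = 37

Answer: 37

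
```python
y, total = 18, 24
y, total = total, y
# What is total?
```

Trace (tracking total):
y, total = (18, 24)  # -> y = 18, total = 24
y, total = (total, y)  # -> y = 24, total = 18

Answer: 18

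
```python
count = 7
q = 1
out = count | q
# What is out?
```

Trace (tracking out):
count = 7  # -> count = 7
q = 1  # -> q = 1
out = count | q  # -> out = 7

Answer: 7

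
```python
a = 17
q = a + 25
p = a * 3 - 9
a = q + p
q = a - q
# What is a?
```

Trace (tracking a):
a = 17  # -> a = 17
q = a + 25  # -> q = 42
p = a * 3 - 9  # -> p = 42
a = q + p  # -> a = 84
q = a - q  # -> q = 42

Answer: 84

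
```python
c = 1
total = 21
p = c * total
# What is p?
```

Trace (tracking p):
c = 1  # -> c = 1
total = 21  # -> total = 21
p = c * total  # -> p = 21

Answer: 21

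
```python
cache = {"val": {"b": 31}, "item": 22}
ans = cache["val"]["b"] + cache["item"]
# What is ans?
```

Answer: 53

Derivation:
Trace (tracking ans):
cache = {'val': {'b': 31}, 'item': 22}  # -> cache = {'val': {'b': 31}, 'item': 22}
ans = cache['val']['b'] + cache['item']  # -> ans = 53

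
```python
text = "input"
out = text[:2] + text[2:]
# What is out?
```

Trace (tracking out):
text = 'input'  # -> text = 'input'
out = text[:2] + text[2:]  # -> out = 'input'

Answer: 'input'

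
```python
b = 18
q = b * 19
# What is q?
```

Answer: 342

Derivation:
Trace (tracking q):
b = 18  # -> b = 18
q = b * 19  # -> q = 342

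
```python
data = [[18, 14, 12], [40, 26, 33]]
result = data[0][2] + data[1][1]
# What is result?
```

Trace (tracking result):
data = [[18, 14, 12], [40, 26, 33]]  # -> data = [[18, 14, 12], [40, 26, 33]]
result = data[0][2] + data[1][1]  # -> result = 38

Answer: 38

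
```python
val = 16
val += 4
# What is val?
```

Trace (tracking val):
val = 16  # -> val = 16
val += 4  # -> val = 20

Answer: 20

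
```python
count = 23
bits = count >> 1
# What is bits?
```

Trace (tracking bits):
count = 23  # -> count = 23
bits = count >> 1  # -> bits = 11

Answer: 11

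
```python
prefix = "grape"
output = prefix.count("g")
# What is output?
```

Trace (tracking output):
prefix = 'grape'  # -> prefix = 'grape'
output = prefix.count('g')  # -> output = 1

Answer: 1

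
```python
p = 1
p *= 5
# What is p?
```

Trace (tracking p):
p = 1  # -> p = 1
p *= 5  # -> p = 5

Answer: 5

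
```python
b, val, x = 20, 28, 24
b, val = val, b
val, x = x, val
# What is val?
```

Trace (tracking val):
b, val, x = (20, 28, 24)  # -> b = 20, val = 28, x = 24
b, val = (val, b)  # -> b = 28, val = 20
val, x = (x, val)  # -> val = 24, x = 20

Answer: 24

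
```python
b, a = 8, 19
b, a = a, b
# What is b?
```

Answer: 19

Derivation:
Trace (tracking b):
b, a = (8, 19)  # -> b = 8, a = 19
b, a = (a, b)  # -> b = 19, a = 8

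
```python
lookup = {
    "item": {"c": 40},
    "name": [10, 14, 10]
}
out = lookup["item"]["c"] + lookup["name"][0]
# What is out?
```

Answer: 50

Derivation:
Trace (tracking out):
lookup = {'item': {'c': 40}, 'name': [10, 14, 10]}  # -> lookup = {'item': {'c': 40}, 'name': [10, 14, 10]}
out = lookup['item']['c'] + lookup['name'][0]  # -> out = 50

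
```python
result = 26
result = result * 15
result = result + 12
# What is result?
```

Answer: 402

Derivation:
Trace (tracking result):
result = 26  # -> result = 26
result = result * 15  # -> result = 390
result = result + 12  # -> result = 402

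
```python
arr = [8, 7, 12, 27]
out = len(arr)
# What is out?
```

Trace (tracking out):
arr = [8, 7, 12, 27]  # -> arr = [8, 7, 12, 27]
out = len(arr)  # -> out = 4

Answer: 4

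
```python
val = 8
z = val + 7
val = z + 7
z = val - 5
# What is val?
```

Trace (tracking val):
val = 8  # -> val = 8
z = val + 7  # -> z = 15
val = z + 7  # -> val = 22
z = val - 5  # -> z = 17

Answer: 22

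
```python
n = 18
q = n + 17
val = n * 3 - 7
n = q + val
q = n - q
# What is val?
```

Answer: 47

Derivation:
Trace (tracking val):
n = 18  # -> n = 18
q = n + 17  # -> q = 35
val = n * 3 - 7  # -> val = 47
n = q + val  # -> n = 82
q = n - q  # -> q = 47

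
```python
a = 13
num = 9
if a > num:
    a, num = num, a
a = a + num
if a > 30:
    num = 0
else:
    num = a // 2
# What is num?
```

Answer: 11

Derivation:
Trace (tracking num):
a = 13  # -> a = 13
num = 9  # -> num = 9
if a > num:  # condition is True
    a, num = (num, a)  # -> a = 9, num = 13
a = a + num  # -> a = 22
if a > 30:  # condition is False
else:
    num = a // 2  # -> num = 11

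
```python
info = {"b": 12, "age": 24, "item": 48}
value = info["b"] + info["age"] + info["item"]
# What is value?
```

Answer: 84

Derivation:
Trace (tracking value):
info = {'b': 12, 'age': 24, 'item': 48}  # -> info = {'b': 12, 'age': 24, 'item': 48}
value = info['b'] + info['age'] + info['item']  # -> value = 84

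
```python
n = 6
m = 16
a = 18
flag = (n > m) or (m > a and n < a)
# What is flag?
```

Answer: False

Derivation:
Trace (tracking flag):
n = 6  # -> n = 6
m = 16  # -> m = 16
a = 18  # -> a = 18
flag = n > m or (m > a and n < a)  # -> flag = False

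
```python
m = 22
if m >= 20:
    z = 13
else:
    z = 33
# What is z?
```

Trace (tracking z):
m = 22  # -> m = 22
if m >= 20:  # condition is True
    z = 13  # -> z = 13

Answer: 13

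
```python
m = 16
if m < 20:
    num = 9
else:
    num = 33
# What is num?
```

Trace (tracking num):
m = 16  # -> m = 16
if m < 20:  # condition is True
    num = 9  # -> num = 9

Answer: 9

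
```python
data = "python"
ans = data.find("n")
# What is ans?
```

Trace (tracking ans):
data = 'python'  # -> data = 'python'
ans = data.find('n')  # -> ans = 5

Answer: 5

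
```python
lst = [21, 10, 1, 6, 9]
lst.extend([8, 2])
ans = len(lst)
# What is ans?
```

Trace (tracking ans):
lst = [21, 10, 1, 6, 9]  # -> lst = [21, 10, 1, 6, 9]
lst.extend([8, 2])  # -> lst = [21, 10, 1, 6, 9, 8, 2]
ans = len(lst)  # -> ans = 7

Answer: 7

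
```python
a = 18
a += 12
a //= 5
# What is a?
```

Trace (tracking a):
a = 18  # -> a = 18
a += 12  # -> a = 30
a //= 5  # -> a = 6

Answer: 6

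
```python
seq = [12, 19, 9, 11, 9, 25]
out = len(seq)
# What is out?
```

Trace (tracking out):
seq = [12, 19, 9, 11, 9, 25]  # -> seq = [12, 19, 9, 11, 9, 25]
out = len(seq)  # -> out = 6

Answer: 6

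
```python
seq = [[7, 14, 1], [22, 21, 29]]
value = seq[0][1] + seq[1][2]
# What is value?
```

Trace (tracking value):
seq = [[7, 14, 1], [22, 21, 29]]  # -> seq = [[7, 14, 1], [22, 21, 29]]
value = seq[0][1] + seq[1][2]  # -> value = 43

Answer: 43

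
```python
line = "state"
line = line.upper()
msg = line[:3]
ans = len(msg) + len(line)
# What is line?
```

Answer: 'STATE'

Derivation:
Trace (tracking line):
line = 'state'  # -> line = 'state'
line = line.upper()  # -> line = 'STATE'
msg = line[:3]  # -> msg = 'STA'
ans = len(msg) + len(line)  # -> ans = 8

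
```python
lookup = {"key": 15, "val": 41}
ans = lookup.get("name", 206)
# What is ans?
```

Trace (tracking ans):
lookup = {'key': 15, 'val': 41}  # -> lookup = {'key': 15, 'val': 41}
ans = lookup.get('name', 206)  # -> ans = 206

Answer: 206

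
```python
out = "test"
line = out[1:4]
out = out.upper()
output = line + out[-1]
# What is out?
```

Answer: 'TEST'

Derivation:
Trace (tracking out):
out = 'test'  # -> out = 'test'
line = out[1:4]  # -> line = 'est'
out = out.upper()  # -> out = 'TEST'
output = line + out[-1]  # -> output = 'estT'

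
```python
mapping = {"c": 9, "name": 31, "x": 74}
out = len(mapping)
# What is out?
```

Answer: 3

Derivation:
Trace (tracking out):
mapping = {'c': 9, 'name': 31, 'x': 74}  # -> mapping = {'c': 9, 'name': 31, 'x': 74}
out = len(mapping)  # -> out = 3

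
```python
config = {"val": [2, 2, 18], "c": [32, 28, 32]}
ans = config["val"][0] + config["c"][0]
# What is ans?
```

Answer: 34

Derivation:
Trace (tracking ans):
config = {'val': [2, 2, 18], 'c': [32, 28, 32]}  # -> config = {'val': [2, 2, 18], 'c': [32, 28, 32]}
ans = config['val'][0] + config['c'][0]  # -> ans = 34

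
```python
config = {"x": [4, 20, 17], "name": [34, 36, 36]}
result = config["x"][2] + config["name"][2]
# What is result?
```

Answer: 53

Derivation:
Trace (tracking result):
config = {'x': [4, 20, 17], 'name': [34, 36, 36]}  # -> config = {'x': [4, 20, 17], 'name': [34, 36, 36]}
result = config['x'][2] + config['name'][2]  # -> result = 53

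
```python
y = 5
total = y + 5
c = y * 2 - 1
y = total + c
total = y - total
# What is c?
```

Answer: 9

Derivation:
Trace (tracking c):
y = 5  # -> y = 5
total = y + 5  # -> total = 10
c = y * 2 - 1  # -> c = 9
y = total + c  # -> y = 19
total = y - total  # -> total = 9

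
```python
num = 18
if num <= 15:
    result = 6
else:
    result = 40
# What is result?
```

Answer: 40

Derivation:
Trace (tracking result):
num = 18  # -> num = 18
if num <= 15:  # condition is False
else:
    result = 40  # -> result = 40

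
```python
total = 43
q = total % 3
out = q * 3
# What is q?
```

Answer: 1

Derivation:
Trace (tracking q):
total = 43  # -> total = 43
q = total % 3  # -> q = 1
out = q * 3  # -> out = 3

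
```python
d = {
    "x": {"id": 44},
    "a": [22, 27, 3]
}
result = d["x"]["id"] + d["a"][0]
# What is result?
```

Answer: 66

Derivation:
Trace (tracking result):
d = {'x': {'id': 44}, 'a': [22, 27, 3]}  # -> d = {'x': {'id': 44}, 'a': [22, 27, 3]}
result = d['x']['id'] + d['a'][0]  # -> result = 66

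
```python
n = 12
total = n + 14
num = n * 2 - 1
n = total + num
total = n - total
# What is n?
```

Trace (tracking n):
n = 12  # -> n = 12
total = n + 14  # -> total = 26
num = n * 2 - 1  # -> num = 23
n = total + num  # -> n = 49
total = n - total  # -> total = 23

Answer: 49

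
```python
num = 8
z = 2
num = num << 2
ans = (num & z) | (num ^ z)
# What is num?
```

Trace (tracking num):
num = 8  # -> num = 8
z = 2  # -> z = 2
num = num << 2  # -> num = 32
ans = num & z | num ^ z  # -> ans = 34

Answer: 32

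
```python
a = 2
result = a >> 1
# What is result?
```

Trace (tracking result):
a = 2  # -> a = 2
result = a >> 1  # -> result = 1

Answer: 1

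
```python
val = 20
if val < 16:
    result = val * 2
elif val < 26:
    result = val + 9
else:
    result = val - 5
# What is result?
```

Answer: 29

Derivation:
Trace (tracking result):
val = 20  # -> val = 20
if val < 16:  # condition is False
elif val < 26:  # condition is True
    result = val + 9  # -> result = 29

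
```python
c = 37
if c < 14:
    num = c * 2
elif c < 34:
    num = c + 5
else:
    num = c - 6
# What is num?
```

Trace (tracking num):
c = 37  # -> c = 37
if c < 14:  # condition is False
elif c < 34:  # condition is False
else:
    num = c - 6  # -> num = 31

Answer: 31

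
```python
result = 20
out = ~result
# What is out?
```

Answer: -21

Derivation:
Trace (tracking out):
result = 20  # -> result = 20
out = ~result  # -> out = -21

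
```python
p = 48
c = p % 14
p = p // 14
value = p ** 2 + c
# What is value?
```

Answer: 15

Derivation:
Trace (tracking value):
p = 48  # -> p = 48
c = p % 14  # -> c = 6
p = p // 14  # -> p = 3
value = p ** 2 + c  # -> value = 15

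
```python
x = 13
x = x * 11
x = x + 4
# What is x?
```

Answer: 147

Derivation:
Trace (tracking x):
x = 13  # -> x = 13
x = x * 11  # -> x = 143
x = x + 4  # -> x = 147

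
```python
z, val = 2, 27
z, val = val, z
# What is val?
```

Trace (tracking val):
z, val = (2, 27)  # -> z = 2, val = 27
z, val = (val, z)  # -> z = 27, val = 2

Answer: 2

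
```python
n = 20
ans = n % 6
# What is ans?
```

Trace (tracking ans):
n = 20  # -> n = 20
ans = n % 6  # -> ans = 2

Answer: 2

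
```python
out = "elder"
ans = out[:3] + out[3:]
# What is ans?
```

Trace (tracking ans):
out = 'elder'  # -> out = 'elder'
ans = out[:3] + out[3:]  # -> ans = 'elder'

Answer: 'elder'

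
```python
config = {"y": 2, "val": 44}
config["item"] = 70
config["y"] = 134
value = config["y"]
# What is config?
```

Answer: {'y': 134, 'val': 44, 'item': 70}

Derivation:
Trace (tracking config):
config = {'y': 2, 'val': 44}  # -> config = {'y': 2, 'val': 44}
config['item'] = 70  # -> config = {'y': 2, 'val': 44, 'item': 70}
config['y'] = 134  # -> config = {'y': 134, 'val': 44, 'item': 70}
value = config['y']  # -> value = 134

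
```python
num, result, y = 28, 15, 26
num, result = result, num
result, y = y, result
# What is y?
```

Answer: 28

Derivation:
Trace (tracking y):
num, result, y = (28, 15, 26)  # -> num = 28, result = 15, y = 26
num, result = (result, num)  # -> num = 15, result = 28
result, y = (y, result)  # -> result = 26, y = 28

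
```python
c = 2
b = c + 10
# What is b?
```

Trace (tracking b):
c = 2  # -> c = 2
b = c + 10  # -> b = 12

Answer: 12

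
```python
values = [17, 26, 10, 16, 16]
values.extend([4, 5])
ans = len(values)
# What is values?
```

Answer: [17, 26, 10, 16, 16, 4, 5]

Derivation:
Trace (tracking values):
values = [17, 26, 10, 16, 16]  # -> values = [17, 26, 10, 16, 16]
values.extend([4, 5])  # -> values = [17, 26, 10, 16, 16, 4, 5]
ans = len(values)  # -> ans = 7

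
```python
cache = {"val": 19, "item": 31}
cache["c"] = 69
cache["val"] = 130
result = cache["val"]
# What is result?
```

Trace (tracking result):
cache = {'val': 19, 'item': 31}  # -> cache = {'val': 19, 'item': 31}
cache['c'] = 69  # -> cache = {'val': 19, 'item': 31, 'c': 69}
cache['val'] = 130  # -> cache = {'val': 130, 'item': 31, 'c': 69}
result = cache['val']  # -> result = 130

Answer: 130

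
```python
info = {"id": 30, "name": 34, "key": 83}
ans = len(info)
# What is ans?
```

Trace (tracking ans):
info = {'id': 30, 'name': 34, 'key': 83}  # -> info = {'id': 30, 'name': 34, 'key': 83}
ans = len(info)  # -> ans = 3

Answer: 3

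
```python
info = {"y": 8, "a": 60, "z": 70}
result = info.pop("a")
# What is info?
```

Trace (tracking info):
info = {'y': 8, 'a': 60, 'z': 70}  # -> info = {'y': 8, 'a': 60, 'z': 70}
result = info.pop('a')  # -> result = 60

Answer: {'y': 8, 'z': 70}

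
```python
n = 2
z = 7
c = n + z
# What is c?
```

Answer: 9

Derivation:
Trace (tracking c):
n = 2  # -> n = 2
z = 7  # -> z = 7
c = n + z  # -> c = 9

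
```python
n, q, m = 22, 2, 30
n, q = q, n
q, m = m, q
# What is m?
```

Answer: 22

Derivation:
Trace (tracking m):
n, q, m = (22, 2, 30)  # -> n = 22, q = 2, m = 30
n, q = (q, n)  # -> n = 2, q = 22
q, m = (m, q)  # -> q = 30, m = 22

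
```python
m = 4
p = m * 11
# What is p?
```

Answer: 44

Derivation:
Trace (tracking p):
m = 4  # -> m = 4
p = m * 11  # -> p = 44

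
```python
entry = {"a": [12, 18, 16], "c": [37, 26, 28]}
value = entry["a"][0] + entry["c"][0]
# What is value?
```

Trace (tracking value):
entry = {'a': [12, 18, 16], 'c': [37, 26, 28]}  # -> entry = {'a': [12, 18, 16], 'c': [37, 26, 28]}
value = entry['a'][0] + entry['c'][0]  # -> value = 49

Answer: 49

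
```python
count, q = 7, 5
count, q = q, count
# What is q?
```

Trace (tracking q):
count, q = (7, 5)  # -> count = 7, q = 5
count, q = (q, count)  # -> count = 5, q = 7

Answer: 7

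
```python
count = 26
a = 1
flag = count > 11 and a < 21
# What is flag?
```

Trace (tracking flag):
count = 26  # -> count = 26
a = 1  # -> a = 1
flag = count > 11 and a < 21  # -> flag = True

Answer: True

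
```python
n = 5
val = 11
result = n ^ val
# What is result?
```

Answer: 14

Derivation:
Trace (tracking result):
n = 5  # -> n = 5
val = 11  # -> val = 11
result = n ^ val  # -> result = 14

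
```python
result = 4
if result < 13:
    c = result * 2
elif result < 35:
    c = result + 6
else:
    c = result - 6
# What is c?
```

Trace (tracking c):
result = 4  # -> result = 4
if result < 13:  # condition is True
    c = result * 2  # -> c = 8

Answer: 8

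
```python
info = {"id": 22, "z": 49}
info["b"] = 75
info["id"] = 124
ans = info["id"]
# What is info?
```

Answer: {'id': 124, 'z': 49, 'b': 75}

Derivation:
Trace (tracking info):
info = {'id': 22, 'z': 49}  # -> info = {'id': 22, 'z': 49}
info['b'] = 75  # -> info = {'id': 22, 'z': 49, 'b': 75}
info['id'] = 124  # -> info = {'id': 124, 'z': 49, 'b': 75}
ans = info['id']  # -> ans = 124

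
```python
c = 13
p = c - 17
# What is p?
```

Trace (tracking p):
c = 13  # -> c = 13
p = c - 17  # -> p = -4

Answer: -4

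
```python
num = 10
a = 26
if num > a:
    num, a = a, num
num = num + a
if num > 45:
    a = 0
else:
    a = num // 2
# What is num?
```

Answer: 36

Derivation:
Trace (tracking num):
num = 10  # -> num = 10
a = 26  # -> a = 26
if num > a:  # condition is False
num = num + a  # -> num = 36
if num > 45:  # condition is False
else:
    a = num // 2  # -> a = 18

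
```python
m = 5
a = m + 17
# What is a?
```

Answer: 22

Derivation:
Trace (tracking a):
m = 5  # -> m = 5
a = m + 17  # -> a = 22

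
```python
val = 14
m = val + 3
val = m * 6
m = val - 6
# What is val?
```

Answer: 102

Derivation:
Trace (tracking val):
val = 14  # -> val = 14
m = val + 3  # -> m = 17
val = m * 6  # -> val = 102
m = val - 6  # -> m = 96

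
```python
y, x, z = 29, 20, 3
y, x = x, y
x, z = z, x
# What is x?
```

Trace (tracking x):
y, x, z = (29, 20, 3)  # -> y = 29, x = 20, z = 3
y, x = (x, y)  # -> y = 20, x = 29
x, z = (z, x)  # -> x = 3, z = 29

Answer: 3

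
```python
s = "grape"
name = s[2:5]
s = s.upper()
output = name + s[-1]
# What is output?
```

Trace (tracking output):
s = 'grape'  # -> s = 'grape'
name = s[2:5]  # -> name = 'ape'
s = s.upper()  # -> s = 'GRAPE'
output = name + s[-1]  # -> output = 'apeE'

Answer: 'apeE'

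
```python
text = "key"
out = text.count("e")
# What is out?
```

Trace (tracking out):
text = 'key'  # -> text = 'key'
out = text.count('e')  # -> out = 1

Answer: 1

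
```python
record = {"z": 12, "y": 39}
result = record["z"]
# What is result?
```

Answer: 12

Derivation:
Trace (tracking result):
record = {'z': 12, 'y': 39}  # -> record = {'z': 12, 'y': 39}
result = record['z']  # -> result = 12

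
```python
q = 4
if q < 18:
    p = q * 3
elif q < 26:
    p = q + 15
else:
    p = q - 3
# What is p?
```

Trace (tracking p):
q = 4  # -> q = 4
if q < 18:  # condition is True
    p = q * 3  # -> p = 12

Answer: 12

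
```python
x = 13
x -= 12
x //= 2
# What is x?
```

Answer: 0

Derivation:
Trace (tracking x):
x = 13  # -> x = 13
x -= 12  # -> x = 1
x //= 2  # -> x = 0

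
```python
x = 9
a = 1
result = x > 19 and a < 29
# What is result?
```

Trace (tracking result):
x = 9  # -> x = 9
a = 1  # -> a = 1
result = x > 19 and a < 29  # -> result = False

Answer: False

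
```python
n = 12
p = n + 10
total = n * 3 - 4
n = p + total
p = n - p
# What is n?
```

Trace (tracking n):
n = 12  # -> n = 12
p = n + 10  # -> p = 22
total = n * 3 - 4  # -> total = 32
n = p + total  # -> n = 54
p = n - p  # -> p = 32

Answer: 54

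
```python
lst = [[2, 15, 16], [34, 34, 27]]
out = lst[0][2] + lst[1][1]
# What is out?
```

Answer: 50

Derivation:
Trace (tracking out):
lst = [[2, 15, 16], [34, 34, 27]]  # -> lst = [[2, 15, 16], [34, 34, 27]]
out = lst[0][2] + lst[1][1]  # -> out = 50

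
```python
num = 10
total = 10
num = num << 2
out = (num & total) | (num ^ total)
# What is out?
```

Trace (tracking out):
num = 10  # -> num = 10
total = 10  # -> total = 10
num = num << 2  # -> num = 40
out = num & total | num ^ total  # -> out = 42

Answer: 42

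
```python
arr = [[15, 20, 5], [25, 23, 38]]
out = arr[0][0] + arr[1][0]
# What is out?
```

Answer: 40

Derivation:
Trace (tracking out):
arr = [[15, 20, 5], [25, 23, 38]]  # -> arr = [[15, 20, 5], [25, 23, 38]]
out = arr[0][0] + arr[1][0]  # -> out = 40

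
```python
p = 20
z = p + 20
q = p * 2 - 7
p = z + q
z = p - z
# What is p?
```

Trace (tracking p):
p = 20  # -> p = 20
z = p + 20  # -> z = 40
q = p * 2 - 7  # -> q = 33
p = z + q  # -> p = 73
z = p - z  # -> z = 33

Answer: 73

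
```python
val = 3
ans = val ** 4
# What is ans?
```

Answer: 81

Derivation:
Trace (tracking ans):
val = 3  # -> val = 3
ans = val ** 4  # -> ans = 81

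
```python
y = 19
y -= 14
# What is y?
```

Trace (tracking y):
y = 19  # -> y = 19
y -= 14  # -> y = 5

Answer: 5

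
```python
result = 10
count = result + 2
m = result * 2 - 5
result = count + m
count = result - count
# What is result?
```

Trace (tracking result):
result = 10  # -> result = 10
count = result + 2  # -> count = 12
m = result * 2 - 5  # -> m = 15
result = count + m  # -> result = 27
count = result - count  # -> count = 15

Answer: 27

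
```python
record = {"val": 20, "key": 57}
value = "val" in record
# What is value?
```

Trace (tracking value):
record = {'val': 20, 'key': 57}  # -> record = {'val': 20, 'key': 57}
value = 'val' in record  # -> value = True

Answer: True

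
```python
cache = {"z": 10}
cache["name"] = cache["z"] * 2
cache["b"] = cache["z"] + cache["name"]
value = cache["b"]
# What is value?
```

Trace (tracking value):
cache = {'z': 10}  # -> cache = {'z': 10}
cache['name'] = cache['z'] * 2  # -> cache = {'z': 10, 'name': 20}
cache['b'] = cache['z'] + cache['name']  # -> cache = {'z': 10, 'name': 20, 'b': 30}
value = cache['b']  # -> value = 30

Answer: 30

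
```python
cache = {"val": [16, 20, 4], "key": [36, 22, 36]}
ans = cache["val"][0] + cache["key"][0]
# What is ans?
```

Answer: 52

Derivation:
Trace (tracking ans):
cache = {'val': [16, 20, 4], 'key': [36, 22, 36]}  # -> cache = {'val': [16, 20, 4], 'key': [36, 22, 36]}
ans = cache['val'][0] + cache['key'][0]  # -> ans = 52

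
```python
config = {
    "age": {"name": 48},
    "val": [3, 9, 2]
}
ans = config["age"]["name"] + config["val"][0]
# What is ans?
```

Trace (tracking ans):
config = {'age': {'name': 48}, 'val': [3, 9, 2]}  # -> config = {'age': {'name': 48}, 'val': [3, 9, 2]}
ans = config['age']['name'] + config['val'][0]  # -> ans = 51

Answer: 51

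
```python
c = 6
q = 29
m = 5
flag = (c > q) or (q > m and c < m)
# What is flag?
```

Trace (tracking flag):
c = 6  # -> c = 6
q = 29  # -> q = 29
m = 5  # -> m = 5
flag = c > q or (q > m and c < m)  # -> flag = False

Answer: False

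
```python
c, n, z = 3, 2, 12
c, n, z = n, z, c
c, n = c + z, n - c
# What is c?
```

Trace (tracking c):
c, n, z = (3, 2, 12)  # -> c = 3, n = 2, z = 12
c, n, z = (n, z, c)  # -> c = 2, n = 12, z = 3
c, n = (c + z, n - c)  # -> c = 5, n = 10

Answer: 5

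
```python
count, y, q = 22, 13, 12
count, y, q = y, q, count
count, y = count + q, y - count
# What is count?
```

Answer: 35

Derivation:
Trace (tracking count):
count, y, q = (22, 13, 12)  # -> count = 22, y = 13, q = 12
count, y, q = (y, q, count)  # -> count = 13, y = 12, q = 22
count, y = (count + q, y - count)  # -> count = 35, y = -1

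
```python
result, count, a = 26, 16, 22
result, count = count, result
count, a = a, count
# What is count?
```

Trace (tracking count):
result, count, a = (26, 16, 22)  # -> result = 26, count = 16, a = 22
result, count = (count, result)  # -> result = 16, count = 26
count, a = (a, count)  # -> count = 22, a = 26

Answer: 22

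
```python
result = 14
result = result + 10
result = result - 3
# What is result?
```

Answer: 21

Derivation:
Trace (tracking result):
result = 14  # -> result = 14
result = result + 10  # -> result = 24
result = result - 3  # -> result = 21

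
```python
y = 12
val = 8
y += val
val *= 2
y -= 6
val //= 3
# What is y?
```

Trace (tracking y):
y = 12  # -> y = 12
val = 8  # -> val = 8
y += val  # -> y = 20
val *= 2  # -> val = 16
y -= 6  # -> y = 14
val //= 3  # -> val = 5

Answer: 14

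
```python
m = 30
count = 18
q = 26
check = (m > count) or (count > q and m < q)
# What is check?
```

Answer: True

Derivation:
Trace (tracking check):
m = 30  # -> m = 30
count = 18  # -> count = 18
q = 26  # -> q = 26
check = m > count or (count > q and m < q)  # -> check = True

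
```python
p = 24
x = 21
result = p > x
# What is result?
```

Trace (tracking result):
p = 24  # -> p = 24
x = 21  # -> x = 21
result = p > x  # -> result = True

Answer: True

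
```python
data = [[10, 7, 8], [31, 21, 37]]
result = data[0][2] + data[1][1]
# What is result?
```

Trace (tracking result):
data = [[10, 7, 8], [31, 21, 37]]  # -> data = [[10, 7, 8], [31, 21, 37]]
result = data[0][2] + data[1][1]  # -> result = 29

Answer: 29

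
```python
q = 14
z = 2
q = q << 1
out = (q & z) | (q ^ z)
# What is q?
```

Trace (tracking q):
q = 14  # -> q = 14
z = 2  # -> z = 2
q = q << 1  # -> q = 28
out = q & z | q ^ z  # -> out = 30

Answer: 28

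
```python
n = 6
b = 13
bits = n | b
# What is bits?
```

Answer: 15

Derivation:
Trace (tracking bits):
n = 6  # -> n = 6
b = 13  # -> b = 13
bits = n | b  # -> bits = 15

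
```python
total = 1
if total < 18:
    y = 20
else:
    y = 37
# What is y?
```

Trace (tracking y):
total = 1  # -> total = 1
if total < 18:  # condition is True
    y = 20  # -> y = 20

Answer: 20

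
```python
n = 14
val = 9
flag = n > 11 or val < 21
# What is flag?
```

Answer: True

Derivation:
Trace (tracking flag):
n = 14  # -> n = 14
val = 9  # -> val = 9
flag = n > 11 or val < 21  # -> flag = True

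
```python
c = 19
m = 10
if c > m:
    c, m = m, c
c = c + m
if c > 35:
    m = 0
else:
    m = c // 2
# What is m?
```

Trace (tracking m):
c = 19  # -> c = 19
m = 10  # -> m = 10
if c > m:  # condition is True
    c, m = (m, c)  # -> c = 10, m = 19
c = c + m  # -> c = 29
if c > 35:  # condition is False
else:
    m = c // 2  # -> m = 14

Answer: 14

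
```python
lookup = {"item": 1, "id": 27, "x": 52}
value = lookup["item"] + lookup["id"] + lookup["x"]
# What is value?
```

Answer: 80

Derivation:
Trace (tracking value):
lookup = {'item': 1, 'id': 27, 'x': 52}  # -> lookup = {'item': 1, 'id': 27, 'x': 52}
value = lookup['item'] + lookup['id'] + lookup['x']  # -> value = 80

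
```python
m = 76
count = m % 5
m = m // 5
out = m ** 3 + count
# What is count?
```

Answer: 1

Derivation:
Trace (tracking count):
m = 76  # -> m = 76
count = m % 5  # -> count = 1
m = m // 5  # -> m = 15
out = m ** 3 + count  # -> out = 3376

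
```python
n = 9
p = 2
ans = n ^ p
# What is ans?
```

Answer: 11

Derivation:
Trace (tracking ans):
n = 9  # -> n = 9
p = 2  # -> p = 2
ans = n ^ p  # -> ans = 11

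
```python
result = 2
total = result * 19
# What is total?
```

Trace (tracking total):
result = 2  # -> result = 2
total = result * 19  # -> total = 38

Answer: 38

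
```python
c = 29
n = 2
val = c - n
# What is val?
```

Answer: 27

Derivation:
Trace (tracking val):
c = 29  # -> c = 29
n = 2  # -> n = 2
val = c - n  # -> val = 27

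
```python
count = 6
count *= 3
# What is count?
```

Answer: 18

Derivation:
Trace (tracking count):
count = 6  # -> count = 6
count *= 3  # -> count = 18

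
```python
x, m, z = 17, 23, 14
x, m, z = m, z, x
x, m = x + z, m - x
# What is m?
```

Answer: -9

Derivation:
Trace (tracking m):
x, m, z = (17, 23, 14)  # -> x = 17, m = 23, z = 14
x, m, z = (m, z, x)  # -> x = 23, m = 14, z = 17
x, m = (x + z, m - x)  # -> x = 40, m = -9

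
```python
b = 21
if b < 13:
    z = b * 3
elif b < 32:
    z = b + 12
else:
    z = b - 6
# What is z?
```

Trace (tracking z):
b = 21  # -> b = 21
if b < 13:  # condition is False
elif b < 32:  # condition is True
    z = b + 12  # -> z = 33

Answer: 33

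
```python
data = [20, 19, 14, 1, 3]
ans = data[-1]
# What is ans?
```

Answer: 3

Derivation:
Trace (tracking ans):
data = [20, 19, 14, 1, 3]  # -> data = [20, 19, 14, 1, 3]
ans = data[-1]  # -> ans = 3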